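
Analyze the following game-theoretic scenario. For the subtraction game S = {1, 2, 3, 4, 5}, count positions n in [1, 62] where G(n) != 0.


Subtraction set S = {1, 2, 3, 4, 5}, so G(n) = n mod 6.
G(n) = 0 when n is a multiple of 6.
Multiples of 6 in [1, 62]: 10
N-positions (nonzero Grundy) = 62 - 10 = 52

52


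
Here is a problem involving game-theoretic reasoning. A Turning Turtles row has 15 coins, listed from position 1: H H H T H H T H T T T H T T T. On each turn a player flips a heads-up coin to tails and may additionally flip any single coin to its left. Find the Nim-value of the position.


Coins: H H H T H H T H T T T H T T T
Key fact: a single head at position k behaves exactly like a Nim heap of size k (turning it to T and optionally flipping a coin at j < k corresponds to moving the heap from k to j, or to 0), and heads combine as a disjunctive sum (two heads at the same place would cancel, matching j XOR j = 0). So the Nim-value is the XOR of the 1-indexed positions of the heads.
Face-up positions (1-indexed): [1, 2, 3, 5, 6, 8, 12]
XOR 0 with 1: 0 XOR 1 = 1
XOR 1 with 2: 1 XOR 2 = 3
XOR 3 with 3: 3 XOR 3 = 0
XOR 0 with 5: 0 XOR 5 = 5
XOR 5 with 6: 5 XOR 6 = 3
XOR 3 with 8: 3 XOR 8 = 11
XOR 11 with 12: 11 XOR 12 = 7
Nim-value = 7

7


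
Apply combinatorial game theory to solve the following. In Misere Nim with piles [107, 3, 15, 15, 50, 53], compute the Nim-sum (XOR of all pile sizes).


We need the XOR (exclusive or) of all pile sizes.
After XOR-ing pile 1 (size 107): 0 XOR 107 = 107
After XOR-ing pile 2 (size 3): 107 XOR 3 = 104
After XOR-ing pile 3 (size 15): 104 XOR 15 = 103
After XOR-ing pile 4 (size 15): 103 XOR 15 = 104
After XOR-ing pile 5 (size 50): 104 XOR 50 = 90
After XOR-ing pile 6 (size 53): 90 XOR 53 = 111
The Nim-value of this position is 111.

111


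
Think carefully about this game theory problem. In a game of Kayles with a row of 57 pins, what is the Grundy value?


Kayles: a move removes 1 or 2 adjacent pins from a contiguous row.
Removing pins from a row of k leaves two independent rows (a, b) with a + b = k - 1 (one pin) or a + b = k - 2 (two pins); an end removal gives a = 0.
By Sprague-Grundy, G(k) = mex{ G(a) XOR G(b) } over all these splits. G(0) = 0.
G(1): splits (0,0):0^0=0 -> mex({0}) = 1
G(2): splits (0,1):0^1=1 (0,0):0^0=0 -> mex({0, 1}) = 2
G(3): splits (0,2):0^2=2 (1,1):1^1=0 (0,1):0^1=1 -> mex({0, 1, 2}) = 3
G(4): splits (0,3):0^3=3 (1,2):1^2=3 (0,2):0^2=2 (1,1):1^1=0 -> mex({0, 2, 3}) = 1
G(5): splits (0,4):0^1=1 (1,3):1^3=2 (2,2):2^2=0 (0,3):0^3=3 (1,2):1^2=3 -> mex({0, 1, 2, 3}) = 4
G(6) = mex({0, 1, 2, 4}) = 3
G(7) = mex({0, 1, 3, 4, 5}) = 2
G(8) = mex({0, 2, 3, 5, 6}) = 1
G(9) = mex({0, 1, 2, 3, 6, 7}) = 4
G(10) = mex({0, 1, 3, 4, 5, 7}) = 2
G(11) = mex({0, 1, 2, 3, 4, 5}) = 6
G(12) = mex({0, 1, 2, 3, 5, 6, 7}) = 4
G(13) = mex({0, 2, 3, 4, 6, 7}) = 1
G(14) = mex({0, 1, 4, 5, 6, 7}) = 2
G(15) = mex({0, 1, 2, 3, 4, 5, 6}) = 7
G(16) = mex({0, 2, 3, 5, 6, 7}) = 1
G(17) = mex({0, 1, 2, 3, 5, 6, 7}) = 4
G(18) = mex({0, 1, 2, 4, 5, 6}) = 3
G(19) = mex({0, 1, 3, 4, 5, 7}) = 2
G(20) = mex({0, 2, 3, 4, 5, 6, 7}) = 1
G(21) = mex({0, 1, 2, 3, 5, 6, 7}) = 4
G(22) = mex({0, 1, 2, 3, 4, 5, 7}) = 6
G(23) = mex({0, 1, 2, 3, 4, 5, 6}) = 7
G(24) = mex({0, 1, 2, 3, 5, 6, 7}) = 4
G(25) = mex({0, 2, 3, 4, 6, 7}) = 1
G(26) = mex({0, 1, 3, 4, 5, 6, 7}) = 2
G(27) = mex({0, 1, 2, 3, 4, 5, 6, 7}) = 8
G(28) = mex({0, 1, 2, 3, 4, 6, 7, 8}) = 5
G(29) = mex({0, 1, 2, 3, 5, 6, 7, 8, 9}) = 4
G(30) = mex({0, 1, 2, 3, 4, 5, 6, 9, 10}) = 7
G(31) = mex({0, 1, 3, 4, 5, 7, 10, 11}) = 2
G(32) = mex({0, 2, 3, 4, 5, 6, 7, 9, 11}) = 1
G(33) = mex({0, 1, 2, 3, 4, 5, 6, 7, 9, 12}) = 8
G(34) = mex({0, 1, 2, 3, 4, 5, 7, 8, 11, 12}) = 6
G(35) = mex({0, 1, 2, 3, 4, 5, 6, 8, 9, 10, 11}) = 7
G(36) = mex({0, 1, 2, 3, 5, 6, 7, 9, 10}) = 4
G(37) = mex({0, 2, 3, 4, 6, 7, 9, 10, 11, 12}) = 1
G(38) = mex({0, 1, 3, 4, 5, 6, 7, 9, 10, 11, 12}) = 2
G(39) = mex({0, 1, 2, 4, 5, 6, 7, 9, 10, 12, 14}) = 3
G(40) = mex({0, 2, 3, 4, 6, 7, 11, 12, 14}) = 1
G(41) = mex({0, 1, 2, 3, 5, 6, 7, 9, 10, 11, 12}) = 4
G(42) = mex({0, 1, 2, 3, 4, 5, 6, 9, 10}) = 7
G(43) = mex({0, 1, 3, 4, 5, 7, 9, 10, 12, 15}) = 2
G(44) = mex({0, 2, 3, 4, 5, 6, 7, 9, 10, 12, 15}) = 1
G(45) = mex({0, 1, 2, 3, 4, 5, 6, 7, 9, 10, 12, 14}) = 8
G(46) = mex({0, 1, 3, 4, 5, 7, 8, 11, 12, 14}) = 2
G(47) = mex({0, 1, 2, 3, 4, 5, 6, 8, 9, 10, 11, 12}) = 7
G(48) = mex({0, 1, 2, 3, 5, 6, 7, 9, 10}) = 4
G(49) = mex({0, 2, 3, 4, 6, 7, 9, 10, 11, 12, 15}) = 1
G(50) = mex({0, 1, 4, 5, 6, 7, 9, 11, 12, 14, 15}) = 2
G(51) = mex({0, 1, 2, 3, 4, 5, 6, 7, 9, 12, 14, 15}) = 8
G(52) = mex({0, 2, 3, 4, 5, 6, 7, 8, 11, 12, 15}) = 1
G(53) = mex({0, 1, 2, 3, 5, 6, 7, 8, 9, 10, 11, 12}) = 4
G(54) = mex({0, 1, 2, 3, 4, 5, 6, 9, 10}) = 7
G(55) = mex({0, 1, 3, 4, 5, 7, 9, 10, 11, 12}) = 2
G(56) = mex({0, 2, 3, 4, 5, 6, 7, 9, 10, 11, 12, 13, 14}) = 1
G(57) = mex({0, 1, 2, 3, 5, 6, 7, 9, 10, 12, 13, 14, 15}) = 4
Therefore G(57) = 4.

4


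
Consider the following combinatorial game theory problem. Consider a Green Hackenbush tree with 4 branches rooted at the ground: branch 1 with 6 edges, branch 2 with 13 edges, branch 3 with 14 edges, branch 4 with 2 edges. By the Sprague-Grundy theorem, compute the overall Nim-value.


The tree has 4 branches from the ground vertex.
In Green Hackenbush, the Nim-value of a simple path of length k is k.
Branch 1: length 6, Nim-value = 6
Branch 2: length 13, Nim-value = 13
Branch 3: length 14, Nim-value = 14
Branch 4: length 2, Nim-value = 2
Total Nim-value = XOR of all branch values:
0 XOR 6 = 6
6 XOR 13 = 11
11 XOR 14 = 5
5 XOR 2 = 7
Nim-value of the tree = 7

7


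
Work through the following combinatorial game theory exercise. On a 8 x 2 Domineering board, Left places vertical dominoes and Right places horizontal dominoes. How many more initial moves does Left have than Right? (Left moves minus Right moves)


Board is 8 x 2 (rows x cols).
Left (vertical) placements: (rows-1) * cols = 7 * 2 = 14
Right (horizontal) placements: rows * (cols-1) = 8 * 1 = 8
Advantage = Left - Right = 14 - 8 = 6

6


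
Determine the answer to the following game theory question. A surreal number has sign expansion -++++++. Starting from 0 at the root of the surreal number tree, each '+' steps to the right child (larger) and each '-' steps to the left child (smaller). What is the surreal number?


Sign expansion: -++++++
Rule: track bounds (lo, hi), initially (-inf, +inf). On '+', the current value becomes lo and we move to the simplest number in (value, hi): value + 1 if hi = +inf, otherwise the midpoint (value + hi)/2. On '-', the current value becomes hi and we move to value - 1 if lo = -inf, otherwise the midpoint (lo + value)/2.
Start at 0.
Step 1: sign = -, move left. Bounds: (-inf, 0). Value = -1
Step 2: sign = +, move right. Bounds: (-1, 0). Value = -1/2
Step 3: sign = +, move right. Bounds: (-1/2, 0). Value = -1/4
Step 4: sign = +, move right. Bounds: (-1/4, 0). Value = -1/8
Step 5: sign = +, move right. Bounds: (-1/8, 0). Value = -1/16
Step 6: sign = +, move right. Bounds: (-1/16, 0). Value = -1/32
Step 7: sign = +, move right. Bounds: (-1/32, 0). Value = -1/64
The surreal number with sign expansion -++++++ is -1/64.

-1/64


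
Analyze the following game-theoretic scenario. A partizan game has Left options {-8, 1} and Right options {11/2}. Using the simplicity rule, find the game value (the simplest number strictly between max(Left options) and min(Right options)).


Left options: {-8, 1}, max = 1
Right options: {11/2}, min = 11/2
All options are numbers and max(Left) < min(Right), so by the simplicity theorem the value is the simplest (earliest-born) number strictly between 1 and 11/2.
Integers 2 through 5 all lie strictly between 1 and 11/2.
Among integers, the simplest (lowest birthday = smallest |n|; 0 is born on day 0, +-n on day n) is 2.
No non-integer in the interval can be simpler: if x is a non-integer in the interval, then floor(x) or ceil(x) also lies in the interval (the interval contains an integer), and both are proper prefixes of x's sign expansion, i.e. born earlier. So the game value is 2.
Game value = 2

2


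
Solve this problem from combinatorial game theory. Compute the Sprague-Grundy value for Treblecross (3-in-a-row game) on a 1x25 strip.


Treblecross: place X on empty cells; 3-in-a-row wins.
Playing within two cells of an existing X lets the opponent win at once, so sensible play treats the cells i-2..i+2 around each X as dead. The player left with no safe cell loses, so this is a normal-play take-away game on strips of safe cells.
Placing X at cell i (0-indexed) of a strip of k safe cells leaves independent strips of sizes max(0, i-2) and max(0, k-i-3). Hence G(k) = mex{ G(max(0,i-2)) XOR G(max(0,k-i-3)) : 0 <= i < k }, with G(0) = 0.
G(1): splits (0,0):0^0=0 -> mex({0}) = 1
G(2): splits (0,0):0^0=0 -> mex({0}) = 1
G(3): splits (0,0):0^0=0 -> mex({0}) = 1
G(4): splits (0,1):0^1=1 (0,0):0^0=0 -> mex({0, 1}) = 2
G(5): splits (0,2):0^1=1 (0,1):0^1=1 (0,0):0^0=0 -> mex({0, 1}) = 2
G(6) = mex({1}) = 0
G(7) = mex({0, 1, 2}) = 3
G(8) = mex({0, 1, 2}) = 3
G(9) = mex({0, 2}) = 1
G(10) = mex({0, 2, 3}) = 1
G(11) = mex({0, 3}) = 1
G(12) = mex({1, 3}) = 0
G(13) = mex({0, 1, 2, 3}) = 4
G(14) = mex({0, 1, 2}) = 3
G(15) = mex({0, 1, 2}) = 3
G(16) = mex({0, 1, 2, 4}) = 3
G(17) = mex({0, 1, 3, 4}) = 2
G(18) = mex({0, 1, 3, 4}) = 2
G(19) = mex({0, 1, 3, 5}) = 2
G(20) = mex({0, 1, 2, 3, 5}) = 4
G(21) = mex({0, 1, 2, 3, 5}) = 4
G(22) = mex({1, 2, 6}) = 0
G(23) = mex({0, 1, 2, 3, 4, 6}) = 5
G(24) = mex({0, 1, 2, 3, 4}) = 5
G(25) = mex({0, 1, 3, 4, 7}) = 2
Therefore G(25) = 2.

2


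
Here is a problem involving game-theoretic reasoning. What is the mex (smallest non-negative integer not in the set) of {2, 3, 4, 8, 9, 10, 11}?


Set = {2, 3, 4, 8, 9, 10, 11}
0 is NOT in the set. This is the mex.
mex = 0

0


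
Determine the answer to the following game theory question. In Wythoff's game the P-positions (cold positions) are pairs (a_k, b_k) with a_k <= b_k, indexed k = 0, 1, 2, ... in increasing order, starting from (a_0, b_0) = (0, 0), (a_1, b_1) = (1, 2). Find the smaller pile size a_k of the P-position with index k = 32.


By Wythoff's theorem, a_k = floor(k * phi) and b_k = floor(k * phi^2) = a_k + k, where phi = (1 + sqrt(5))/2 is the golden ratio.
phi = (1 + sqrt(5))/2 = 1.618034
k = 32
k * phi = 32 * 1.618034 = 51.777088
a_32 = floor(k * phi) = 51

51


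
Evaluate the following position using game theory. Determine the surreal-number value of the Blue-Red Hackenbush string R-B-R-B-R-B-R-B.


Edges (from ground): R-B-R-B-R-B-R-B
By Berlekamp's sign-expansion rule, a Blue-Red Hackenbush stalk has the value of the surreal number whose sign sequence is the edge sequence with B -> + and R -> -.
Sign sequence: -+-+-+-+
Trace the sign expansion in the surreal number tree, starting from 0:
Edge 1: R (sign -) -> bounds (-inf, 0), value = -1
Edge 2: B (sign +) -> bounds (-1, 0), value = -1/2
Edge 3: R (sign -) -> bounds (-1, -1/2), value = -3/4
Edge 4: B (sign +) -> bounds (-3/4, -1/2), value = -5/8
Edge 5: R (sign -) -> bounds (-3/4, -5/8), value = -11/16
Edge 6: B (sign +) -> bounds (-11/16, -5/8), value = -21/32
Edge 7: R (sign -) -> bounds (-11/16, -21/32), value = -43/64
Edge 8: B (sign +) -> bounds (-43/64, -21/32), value = -85/128
Game value = -85/128

-85/128


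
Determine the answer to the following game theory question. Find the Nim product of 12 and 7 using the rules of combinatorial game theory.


Nim multiplication is bilinear over XOR: (u XOR v) * w = (u*w) XOR (v*w).
So we split each operand into its bit components and XOR the pairwise Nim products.
12 = 4 + 8 (as XOR of powers of 2).
7 = 1 + 2 + 4 (as XOR of powers of 2).
Using the standard Nim-product table on single bits:
  2*2 = 3,   2*4 = 8,   2*8 = 12,
  4*4 = 6,   4*8 = 11,  8*8 = 13,
and  1*x = x (identity), k*l = l*k (commutative).
Pairwise Nim products:
  4 * 1 = 4
  4 * 2 = 8
  4 * 4 = 6
  8 * 1 = 8
  8 * 2 = 12
  8 * 4 = 11
XOR them: 4 XOR 8 XOR 6 XOR 8 XOR 12 XOR 11 = 5.
Result: 12 * 7 = 5 (in Nim).

5


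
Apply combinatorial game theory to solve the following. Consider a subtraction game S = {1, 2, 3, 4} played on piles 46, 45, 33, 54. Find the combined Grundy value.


Subtraction set: {1, 2, 3, 4}
For this subtraction set, G(n) = n mod 5 (period = max + 1 = 5).
Pile 1 (size 46): G(46) = 46 mod 5 = 1
Pile 2 (size 45): G(45) = 45 mod 5 = 0
Pile 3 (size 33): G(33) = 33 mod 5 = 3
Pile 4 (size 54): G(54) = 54 mod 5 = 4
Total Grundy value = XOR of all: 1 XOR 0 XOR 3 XOR 4 = 6

6


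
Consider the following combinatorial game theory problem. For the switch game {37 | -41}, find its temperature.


The game is {37 | -41}, a switch {a | b} with numbers a > b.
Cooling {a | b} by t gives {a - t | b + t}, which stops being hot when a - t = b + t, i.e. at t = (a - b)/2. So the temperature of a switch is (a - b)/2.
Temperature = (Left option - Right option) / 2
= (37 - (-41)) / 2
= 78 / 2
= 39

39


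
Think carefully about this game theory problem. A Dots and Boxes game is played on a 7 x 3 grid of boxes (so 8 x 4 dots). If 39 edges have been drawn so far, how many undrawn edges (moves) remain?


Grid: 7 x 3 boxes, i.e. 8 rows and 4 columns of dots.
Horizontal edges: (rows + 1) * cols = 8 * 3 = 24
Vertical edges: rows * (cols + 1) = 7 * 4 = 28
Total edges: 24 + 28 = 52
Edges drawn: 39
Remaining: 52 - 39 = 13

13


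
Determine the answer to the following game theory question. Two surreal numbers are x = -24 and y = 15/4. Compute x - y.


x = -24, y = 15/4
Converting to common denominator: 4
x = -96/4, y = 15/4
x - y = -24 - 15/4 = -111/4

-111/4


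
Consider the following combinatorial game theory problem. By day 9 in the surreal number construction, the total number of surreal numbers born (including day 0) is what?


Day 0: {|} = 0 is born. Count = 1.
Day n: the number of surreal numbers born by day n is 2^(n+1) - 1.
By day 0: 2^1 - 1 = 1
By day 1: 2^2 - 1 = 3
By day 2: 2^3 - 1 = 7
By day 3: 2^4 - 1 = 15
By day 4: 2^5 - 1 = 31
By day 5: 2^6 - 1 = 63
By day 6: 2^7 - 1 = 127
By day 7: 2^8 - 1 = 255
By day 8: 2^9 - 1 = 511
By day 9: 2^10 - 1 = 1023
By day 9: 1023 surreal numbers.

1023


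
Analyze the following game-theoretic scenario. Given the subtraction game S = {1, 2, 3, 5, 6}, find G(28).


The subtraction set is S = {1, 2, 3, 5, 6}.
G(k) = mex{ G(k - s) : s in S, s <= k }. We compute iteratively: G(0) = 0.
G(1) = mex({0}) = 1
G(2) = mex({0, 1}) = 2
G(3) = mex({0, 1, 2}) = 3
G(4) = mex({1, 2, 3}) = 0
G(5) = mex({0, 2, 3}) = 1
G(6) = mex({0, 1, 3}) = 2
G(7) = mex({0, 1, 2}) = 3
G(8) = mex({1, 2, 3}) = 0
G(9) = mex({0, 2, 3}) = 1
Observe that G(4)..G(9) = 0, 1, 2, 3, 0, 1 repeats G(0)..G(5) = 0, 1, 2, 3, 0, 1.
For k >= max(S) = 6, G(k) is determined by the previous 6 values G(k-6)..G(k-1); a window of 6 consecutive values has recurred shifted by 4, so by induction G(k + 4) = G(k) for all k >= 0: the sequence is periodic from the start with period 4.
One period: G(0..3) = 0, 1, 2, 3.
28 mod 4 = 0, so G(28) = G(0) = 0.

0


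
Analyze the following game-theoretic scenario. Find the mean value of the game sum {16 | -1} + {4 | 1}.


G1 = {16 | -1}, G2 = {4 | 1}
Each is a switch {a | b} with numbers a > b; its mean value is (a + b)/2, and mean value is additive over game sums: m(G1 + G2) = m(G1) + m(G2).
Mean of G1 = (16 + (-1))/2 = 15/2 = 15/2
Mean of G2 = (4 + (1))/2 = 5/2 = 5/2
Mean of G1 + G2 = 15/2 + 5/2 = 10

10


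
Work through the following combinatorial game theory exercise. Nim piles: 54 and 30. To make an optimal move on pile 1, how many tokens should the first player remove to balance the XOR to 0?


Piles: 54 and 30
Current XOR: 54 XOR 30 = 40 (non-zero, so this is an N-position).
To make the XOR zero, we need to find a move that balances the piles.
For pile 1 (size 54): target = 54 XOR 40 = 30
We reduce pile 1 from 54 to 30.
Tokens removed: 54 - 30 = 24
Verification: 30 XOR 30 = 0

24


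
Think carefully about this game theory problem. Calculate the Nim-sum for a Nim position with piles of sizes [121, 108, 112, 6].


We need the XOR (exclusive or) of all pile sizes.
After XOR-ing pile 1 (size 121): 0 XOR 121 = 121
After XOR-ing pile 2 (size 108): 121 XOR 108 = 21
After XOR-ing pile 3 (size 112): 21 XOR 112 = 101
After XOR-ing pile 4 (size 6): 101 XOR 6 = 99
The Nim-value of this position is 99.

99


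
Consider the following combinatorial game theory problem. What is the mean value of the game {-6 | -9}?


Game = {-6 | -9}, a switch {a | b} with numbers a > b.
Its thermograph has left wall a - t and right wall b + t, which meet at t = (a - b)/2, where both equal (a + b)/2. So the mast (mean value) is at (a + b)/2.
Mean = (-6 + (-9))/2 = -15/2 = -15/2

-15/2


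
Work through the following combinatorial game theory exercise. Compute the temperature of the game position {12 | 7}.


The game is {12 | 7}, a switch {a | b} with numbers a > b.
Cooling {a | b} by t gives {a - t | b + t}, which stops being hot when a - t = b + t, i.e. at t = (a - b)/2. So the temperature of a switch is (a - b)/2.
Temperature = (Left option - Right option) / 2
= (12 - (7)) / 2
= 5 / 2
= 5/2

5/2


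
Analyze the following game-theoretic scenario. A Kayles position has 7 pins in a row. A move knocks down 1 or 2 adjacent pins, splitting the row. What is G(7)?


Kayles: a move removes 1 or 2 adjacent pins from a contiguous row.
Removing pins from a row of k leaves two independent rows (a, b) with a + b = k - 1 (one pin) or a + b = k - 2 (two pins); an end removal gives a = 0.
By Sprague-Grundy, G(k) = mex{ G(a) XOR G(b) } over all these splits. G(0) = 0.
G(1): splits (0,0):0^0=0 -> mex({0}) = 1
G(2): splits (0,1):0^1=1 (0,0):0^0=0 -> mex({0, 1}) = 2
G(3): splits (0,2):0^2=2 (1,1):1^1=0 (0,1):0^1=1 -> mex({0, 1, 2}) = 3
G(4): splits (0,3):0^3=3 (1,2):1^2=3 (0,2):0^2=2 (1,1):1^1=0 -> mex({0, 2, 3}) = 1
G(5): splits (0,4):0^1=1 (1,3):1^3=2 (2,2):2^2=0 (0,3):0^3=3 (1,2):1^2=3 -> mex({0, 1, 2, 3}) = 4
G(6) = mex({0, 1, 2, 4}) = 3
G(7) = mex({0, 1, 3, 4, 5}) = 2
Therefore G(7) = 2.

2


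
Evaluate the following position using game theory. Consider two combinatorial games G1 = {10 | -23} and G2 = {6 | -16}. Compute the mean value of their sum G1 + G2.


G1 = {10 | -23}, G2 = {6 | -16}
Each is a switch {a | b} with numbers a > b; its mean value is (a + b)/2, and mean value is additive over game sums: m(G1 + G2) = m(G1) + m(G2).
Mean of G1 = (10 + (-23))/2 = -13/2 = -13/2
Mean of G2 = (6 + (-16))/2 = -10/2 = -5
Mean of G1 + G2 = -13/2 + -5 = -23/2

-23/2


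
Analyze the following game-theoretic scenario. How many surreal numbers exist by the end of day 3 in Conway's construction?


Day 0: {|} = 0 is born. Count = 1.
Day n: the number of surreal numbers born by day n is 2^(n+1) - 1.
By day 0: 2^1 - 1 = 1
By day 1: 2^2 - 1 = 3
By day 2: 2^3 - 1 = 7
By day 3: 2^4 - 1 = 15
By day 3: 15 surreal numbers.

15


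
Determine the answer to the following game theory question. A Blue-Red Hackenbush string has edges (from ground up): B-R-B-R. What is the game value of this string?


Edges (from ground): B-R-B-R
By Berlekamp's sign-expansion rule, a Blue-Red Hackenbush stalk has the value of the surreal number whose sign sequence is the edge sequence with B -> + and R -> -.
Sign sequence: +-+-
Trace the sign expansion in the surreal number tree, starting from 0:
Edge 1: B (sign +) -> bounds (0, +inf), value = 1
Edge 2: R (sign -) -> bounds (0, 1), value = 1/2
Edge 3: B (sign +) -> bounds (1/2, 1), value = 3/4
Edge 4: R (sign -) -> bounds (1/2, 3/4), value = 5/8
Game value = 5/8

5/8


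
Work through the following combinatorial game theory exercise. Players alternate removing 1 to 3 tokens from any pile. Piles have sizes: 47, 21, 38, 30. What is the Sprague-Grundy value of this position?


Subtraction set: {1, 2, 3}
For this subtraction set, G(n) = n mod 4 (period = max + 1 = 4).
Pile 1 (size 47): G(47) = 47 mod 4 = 3
Pile 2 (size 21): G(21) = 21 mod 4 = 1
Pile 3 (size 38): G(38) = 38 mod 4 = 2
Pile 4 (size 30): G(30) = 30 mod 4 = 2
Total Grundy value = XOR of all: 3 XOR 1 XOR 2 XOR 2 = 2

2


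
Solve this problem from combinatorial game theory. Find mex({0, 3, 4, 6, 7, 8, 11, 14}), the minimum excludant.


Set = {0, 3, 4, 6, 7, 8, 11, 14}
0 is in the set.
1 is NOT in the set. This is the mex.
mex = 1

1


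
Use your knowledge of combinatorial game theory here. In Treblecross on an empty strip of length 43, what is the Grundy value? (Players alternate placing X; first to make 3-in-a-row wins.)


Treblecross: place X on empty cells; 3-in-a-row wins.
Playing within two cells of an existing X lets the opponent win at once, so sensible play treats the cells i-2..i+2 around each X as dead. The player left with no safe cell loses, so this is a normal-play take-away game on strips of safe cells.
Placing X at cell i (0-indexed) of a strip of k safe cells leaves independent strips of sizes max(0, i-2) and max(0, k-i-3). Hence G(k) = mex{ G(max(0,i-2)) XOR G(max(0,k-i-3)) : 0 <= i < k }, with G(0) = 0.
G(1): splits (0,0):0^0=0 -> mex({0}) = 1
G(2): splits (0,0):0^0=0 -> mex({0}) = 1
G(3): splits (0,0):0^0=0 -> mex({0}) = 1
G(4): splits (0,1):0^1=1 (0,0):0^0=0 -> mex({0, 1}) = 2
G(5): splits (0,2):0^1=1 (0,1):0^1=1 (0,0):0^0=0 -> mex({0, 1}) = 2
G(6) = mex({1}) = 0
G(7) = mex({0, 1, 2}) = 3
G(8) = mex({0, 1, 2}) = 3
G(9) = mex({0, 2}) = 1
G(10) = mex({0, 2, 3}) = 1
G(11) = mex({0, 3}) = 1
G(12) = mex({1, 3}) = 0
G(13) = mex({0, 1, 2, 3}) = 4
G(14) = mex({0, 1, 2}) = 3
G(15) = mex({0, 1, 2}) = 3
G(16) = mex({0, 1, 2, 4}) = 3
G(17) = mex({0, 1, 3, 4}) = 2
G(18) = mex({0, 1, 3, 4}) = 2
G(19) = mex({0, 1, 3, 5}) = 2
G(20) = mex({0, 1, 2, 3, 5}) = 4
G(21) = mex({0, 1, 2, 3, 5}) = 4
G(22) = mex({1, 2, 6}) = 0
G(23) = mex({0, 1, 2, 3, 4, 6}) = 5
G(24) = mex({0, 1, 2, 3, 4}) = 5
G(25) = mex({0, 1, 3, 4, 7}) = 2
G(26) = mex({0, 1, 3, 4, 5, 7}) = 2
G(27) = mex({0, 1, 3, 5}) = 2
G(28) = mex({0, 1, 2, 5}) = 3
G(29) = mex({0, 1, 2, 4, 5, 6}) = 3
G(30) = mex({1, 2, 4, 6}) = 0
G(31) = mex({0, 1, 2, 3, 4, 6}) = 5
G(32) = mex({1, 2, 3, 4, 7}) = 0
G(33) = mex({0, 3, 7}) = 1
G(34) = mex({0, 2, 3, 5, 7}) = 1
G(35) = mex({0, 2, 3, 5, 6}) = 1
G(36) = mex({0, 1, 2, 5, 6}) = 3
G(37) = mex({0, 1, 2, 4, 5, 6}) = 3
G(38) = mex({0, 1, 2, 4}) = 3
G(39) = mex({0, 1, 2, 3, 4, 7}) = 5
G(40) = mex({0, 1, 2, 3, 4, 5, 7}) = 6
G(41) = mex({0, 1, 2, 3, 5, 7}) = 4
G(42) = mex({0, 1, 2, 3, 5, 6, 7}) = 4
G(43) = mex({0, 2, 3, 5, 6}) = 1
Therefore G(43) = 1.

1


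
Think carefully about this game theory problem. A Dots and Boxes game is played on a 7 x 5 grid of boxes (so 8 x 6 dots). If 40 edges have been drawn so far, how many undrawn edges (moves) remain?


Grid: 7 x 5 boxes, i.e. 8 rows and 6 columns of dots.
Horizontal edges: (rows + 1) * cols = 8 * 5 = 40
Vertical edges: rows * (cols + 1) = 7 * 6 = 42
Total edges: 40 + 42 = 82
Edges drawn: 40
Remaining: 82 - 40 = 42

42


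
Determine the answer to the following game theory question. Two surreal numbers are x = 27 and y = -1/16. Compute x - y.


x = 27, y = -1/16
Converting to common denominator: 16
x = 432/16, y = -1/16
x - y = 27 - -1/16 = 433/16

433/16


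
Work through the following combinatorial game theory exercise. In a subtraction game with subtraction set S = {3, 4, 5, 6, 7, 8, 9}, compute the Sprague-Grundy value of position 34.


The subtraction set is S = {3, 4, 5, 6, 7, 8, 9}.
G(k) = mex{ G(k - s) : s in S, s <= k }. We compute iteratively: G(0) = 0.
G(1) = mex({}) = 0
G(2) = mex({}) = 0
G(3) = mex({0}) = 1
G(4) = mex({0}) = 1
G(5) = mex({0}) = 1
G(6) = mex({0, 1}) = 2
G(7) = mex({0, 1}) = 2
G(8) = mex({0, 1}) = 2
G(9) = mex({0, 1, 2}) = 3
G(10) = mex({0, 1, 2}) = 3
G(11) = mex({0, 1, 2}) = 3
G(12) = mex({1, 2, 3}) = 0
G(13) = mex({1, 2, 3}) = 0
G(14) = mex({1, 2, 3}) = 0
G(15) = mex({0, 2, 3}) = 1
G(16) = mex({0, 2, 3}) = 1
G(17) = mex({0, 2, 3}) = 1
G(18) = mex({0, 1, 3}) = 2
G(19) = mex({0, 1, 3}) = 2
G(20) = mex({0, 1, 3}) = 2
Observe that G(12)..G(20) = 0, 0, 0, 1, 1, 1, 2, 2, 2 repeats G(0)..G(8) = 0, 0, 0, 1, 1, 1, 2, 2, 2.
For k >= max(S) = 9, G(k) is determined by the previous 9 values G(k-9)..G(k-1); a window of 9 consecutive values has recurred shifted by 12, so by induction G(k + 12) = G(k) for all k >= 0: the sequence is periodic from the start with period 12.
One period: G(0..11) = 0, 0, 0, 1, 1, 1, 2, 2, 2, 3, 3, 3.
34 mod 12 = 10, so G(34) = G(10) = 3.

3


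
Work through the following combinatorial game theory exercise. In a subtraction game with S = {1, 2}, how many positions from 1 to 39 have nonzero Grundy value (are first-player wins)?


Subtraction set S = {1, 2}, so G(n) = n mod 3.
G(n) = 0 when n is a multiple of 3.
Multiples of 3 in [1, 39]: 13
N-positions (nonzero Grundy) = 39 - 13 = 26

26


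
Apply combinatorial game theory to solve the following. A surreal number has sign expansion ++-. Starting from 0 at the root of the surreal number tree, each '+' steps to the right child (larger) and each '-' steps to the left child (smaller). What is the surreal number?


Sign expansion: ++-
Rule: track bounds (lo, hi), initially (-inf, +inf). On '+', the current value becomes lo and we move to the simplest number in (value, hi): value + 1 if hi = +inf, otherwise the midpoint (value + hi)/2. On '-', the current value becomes hi and we move to value - 1 if lo = -inf, otherwise the midpoint (lo + value)/2.
Start at 0.
Step 1: sign = +, move right. Bounds: (0, +inf). Value = 1
Step 2: sign = +, move right. Bounds: (1, +inf). Value = 2
Step 3: sign = -, move left. Bounds: (1, 2). Value = 3/2
The surreal number with sign expansion ++- is 3/2.

3/2


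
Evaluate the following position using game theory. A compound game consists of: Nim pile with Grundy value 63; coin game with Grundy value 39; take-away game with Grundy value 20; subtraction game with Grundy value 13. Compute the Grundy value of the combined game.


By the Sprague-Grundy theorem, the Grundy value of a sum of games is the XOR of individual Grundy values.
Nim pile: Grundy value = 63. Running XOR: 0 XOR 63 = 63
coin game: Grundy value = 39. Running XOR: 63 XOR 39 = 24
take-away game: Grundy value = 20. Running XOR: 24 XOR 20 = 12
subtraction game: Grundy value = 13. Running XOR: 12 XOR 13 = 1
The combined Grundy value is 1.

1


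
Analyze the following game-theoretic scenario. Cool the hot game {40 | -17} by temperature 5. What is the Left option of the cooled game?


Original game: {40 | -17} (a switch {a | b} with a > b).
Cooling by t (for t below the temperature (a - b)/2 = 57/2) taxes each move by t: {a | b} cooled by t is {a - t | b + t}.
Cooling amount: t = 5
Cooled Left option: 40 - 5 = 35
Cooled Right option: -17 + 5 = -12
Cooled game: {35 | -12}
Left option = 35

35


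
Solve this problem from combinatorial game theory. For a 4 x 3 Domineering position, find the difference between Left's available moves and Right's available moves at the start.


Board is 4 x 3 (rows x cols).
Left (vertical) placements: (rows-1) * cols = 3 * 3 = 9
Right (horizontal) placements: rows * (cols-1) = 4 * 2 = 8
Advantage = Left - Right = 9 - 8 = 1

1


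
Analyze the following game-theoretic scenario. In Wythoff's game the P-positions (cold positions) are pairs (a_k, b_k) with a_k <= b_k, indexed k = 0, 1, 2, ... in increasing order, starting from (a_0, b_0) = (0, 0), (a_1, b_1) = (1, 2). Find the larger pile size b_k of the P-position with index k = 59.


By Wythoff's theorem, a_k = floor(k * phi) and b_k = floor(k * phi^2) = a_k + k, where phi = (1 + sqrt(5))/2 is the golden ratio.
phi = (1 + sqrt(5))/2 = 1.618034
phi^2 = phi + 1 = 2.618034
k = 59
k * phi^2 = 59 * 2.618034 = 154.464005
b_59 = floor(k * phi^2) = 154 (check: a_59 + k = 95 + 59 = 154)

154


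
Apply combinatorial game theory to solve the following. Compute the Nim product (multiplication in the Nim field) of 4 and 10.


Nim multiplication is bilinear over XOR: (u XOR v) * w = (u*w) XOR (v*w).
So we split each operand into its bit components and XOR the pairwise Nim products.
4 = 4 (as XOR of powers of 2).
10 = 2 + 8 (as XOR of powers of 2).
Using the standard Nim-product table on single bits:
  2*2 = 3,   2*4 = 8,   2*8 = 12,
  4*4 = 6,   4*8 = 11,  8*8 = 13,
and  1*x = x (identity), k*l = l*k (commutative).
Pairwise Nim products:
  4 * 2 = 8
  4 * 8 = 11
XOR them: 8 XOR 11 = 3.
Result: 4 * 10 = 3 (in Nim).

3


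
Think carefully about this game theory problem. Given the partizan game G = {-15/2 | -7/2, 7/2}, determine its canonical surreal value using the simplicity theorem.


Left options: {-15/2}, max = -15/2
Right options: {-7/2, 7/2}, min = -7/2
All options are numbers and max(Left) < min(Right), so by the simplicity theorem the value is the simplest (earliest-born) number strictly between -15/2 and -7/2.
Integers -7 through -4 all lie strictly between -15/2 and -7/2.
Among integers, the simplest (lowest birthday = smallest |n|; 0 is born on day 0, +-n on day n) is -4.
No non-integer in the interval can be simpler: if x is a non-integer in the interval, then floor(x) or ceil(x) also lies in the interval (the interval contains an integer), and both are proper prefixes of x's sign expansion, i.e. born earlier. So the game value is -4.
Game value = -4

-4


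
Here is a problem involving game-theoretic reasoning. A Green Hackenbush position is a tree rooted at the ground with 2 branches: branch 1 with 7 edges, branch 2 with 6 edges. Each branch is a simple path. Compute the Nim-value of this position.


The tree has 2 branches from the ground vertex.
In Green Hackenbush, the Nim-value of a simple path of length k is k.
Branch 1: length 7, Nim-value = 7
Branch 2: length 6, Nim-value = 6
Total Nim-value = XOR of all branch values:
0 XOR 7 = 7
7 XOR 6 = 1
Nim-value of the tree = 1

1


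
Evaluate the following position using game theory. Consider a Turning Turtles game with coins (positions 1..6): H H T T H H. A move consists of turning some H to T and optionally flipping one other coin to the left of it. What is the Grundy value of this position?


Coins: H H T T H H
Key fact: a single head at position k behaves exactly like a Nim heap of size k (turning it to T and optionally flipping a coin at j < k corresponds to moving the heap from k to j, or to 0), and heads combine as a disjunctive sum (two heads at the same place would cancel, matching j XOR j = 0). So the Nim-value is the XOR of the 1-indexed positions of the heads.
Face-up positions (1-indexed): [1, 2, 5, 6]
XOR 0 with 1: 0 XOR 1 = 1
XOR 1 with 2: 1 XOR 2 = 3
XOR 3 with 5: 3 XOR 5 = 6
XOR 6 with 6: 6 XOR 6 = 0
Nim-value = 0

0


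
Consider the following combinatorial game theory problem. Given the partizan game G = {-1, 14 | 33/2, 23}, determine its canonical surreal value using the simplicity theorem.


Left options: {-1, 14}, max = 14
Right options: {33/2, 23}, min = 33/2
All options are numbers and max(Left) < min(Right), so by the simplicity theorem the value is the simplest (earliest-born) number strictly between 14 and 33/2.
Integers 15 through 16 all lie strictly between 14 and 33/2.
Among integers, the simplest (lowest birthday = smallest |n|; 0 is born on day 0, +-n on day n) is 15.
No non-integer in the interval can be simpler: if x is a non-integer in the interval, then floor(x) or ceil(x) also lies in the interval (the interval contains an integer), and both are proper prefixes of x's sign expansion, i.e. born earlier. So the game value is 15.
Game value = 15

15


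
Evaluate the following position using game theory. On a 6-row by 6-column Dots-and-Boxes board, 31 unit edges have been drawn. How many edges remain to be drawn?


Grid: 6 x 6 boxes, i.e. 7 rows and 7 columns of dots.
Horizontal edges: (rows + 1) * cols = 7 * 6 = 42
Vertical edges: rows * (cols + 1) = 6 * 7 = 42
Total edges: 42 + 42 = 84
Edges drawn: 31
Remaining: 84 - 31 = 53

53


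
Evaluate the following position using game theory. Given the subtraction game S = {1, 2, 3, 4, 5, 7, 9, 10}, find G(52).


The subtraction set is S = {1, 2, 3, 4, 5, 7, 9, 10}.
G(k) = mex{ G(k - s) : s in S, s <= k }. We compute iteratively: G(0) = 0.
G(1) = mex({0}) = 1
G(2) = mex({0, 1}) = 2
G(3) = mex({0, 1, 2}) = 3
G(4) = mex({0, 1, 2, 3}) = 4
G(5) = mex({0, 1, 2, 3, 4}) = 5
G(6) = mex({1, 2, 3, 4, 5}) = 0
G(7) = mex({0, 2, 3, 4, 5}) = 1
G(8) = mex({0, 1, 3, 4, 5}) = 2
G(9) = mex({0, 1, 2, 4, 5}) = 3
G(10) = mex({0, 1, 2, 3, 5}) = 4
G(11) = mex({0, 1, 2, 3, 4}) = 5
G(12) = mex({1, 2, 3, 4, 5}) = 0
G(13) = mex({0, 2, 3, 4, 5}) = 1
G(14) = mex({0, 1, 3, 4, 5}) = 2
G(15) = mex({0, 1, 2, 4, 5}) = 3
Observe that G(6)..G(15) = 0, 1, 2, 3, 4, 5, 0, 1, 2, 3 repeats G(0)..G(9) = 0, 1, 2, 3, 4, 5, 0, 1, 2, 3.
For k >= max(S) = 10, G(k) is determined by the previous 10 values G(k-10)..G(k-1); a window of 10 consecutive values has recurred shifted by 6, so by induction G(k + 6) = G(k) for all k >= 0: the sequence is periodic from the start with period 6.
One period: G(0..5) = 0, 1, 2, 3, 4, 5.
52 mod 6 = 4, so G(52) = G(4) = 4.

4


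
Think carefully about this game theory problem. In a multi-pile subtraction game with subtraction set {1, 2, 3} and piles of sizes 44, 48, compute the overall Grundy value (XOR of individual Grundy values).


Subtraction set: {1, 2, 3}
For this subtraction set, G(n) = n mod 4 (period = max + 1 = 4).
Pile 1 (size 44): G(44) = 44 mod 4 = 0
Pile 2 (size 48): G(48) = 48 mod 4 = 0
Total Grundy value = XOR of all: 0 XOR 0 = 0

0


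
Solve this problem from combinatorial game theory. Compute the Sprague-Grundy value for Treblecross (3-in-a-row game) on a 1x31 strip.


Treblecross: place X on empty cells; 3-in-a-row wins.
Playing within two cells of an existing X lets the opponent win at once, so sensible play treats the cells i-2..i+2 around each X as dead. The player left with no safe cell loses, so this is a normal-play take-away game on strips of safe cells.
Placing X at cell i (0-indexed) of a strip of k safe cells leaves independent strips of sizes max(0, i-2) and max(0, k-i-3). Hence G(k) = mex{ G(max(0,i-2)) XOR G(max(0,k-i-3)) : 0 <= i < k }, with G(0) = 0.
G(1): splits (0,0):0^0=0 -> mex({0}) = 1
G(2): splits (0,0):0^0=0 -> mex({0}) = 1
G(3): splits (0,0):0^0=0 -> mex({0}) = 1
G(4): splits (0,1):0^1=1 (0,0):0^0=0 -> mex({0, 1}) = 2
G(5): splits (0,2):0^1=1 (0,1):0^1=1 (0,0):0^0=0 -> mex({0, 1}) = 2
G(6) = mex({1}) = 0
G(7) = mex({0, 1, 2}) = 3
G(8) = mex({0, 1, 2}) = 3
G(9) = mex({0, 2}) = 1
G(10) = mex({0, 2, 3}) = 1
G(11) = mex({0, 3}) = 1
G(12) = mex({1, 3}) = 0
G(13) = mex({0, 1, 2, 3}) = 4
G(14) = mex({0, 1, 2}) = 3
G(15) = mex({0, 1, 2}) = 3
G(16) = mex({0, 1, 2, 4}) = 3
G(17) = mex({0, 1, 3, 4}) = 2
G(18) = mex({0, 1, 3, 4}) = 2
G(19) = mex({0, 1, 3, 5}) = 2
G(20) = mex({0, 1, 2, 3, 5}) = 4
G(21) = mex({0, 1, 2, 3, 5}) = 4
G(22) = mex({1, 2, 6}) = 0
G(23) = mex({0, 1, 2, 3, 4, 6}) = 5
G(24) = mex({0, 1, 2, 3, 4}) = 5
G(25) = mex({0, 1, 3, 4, 7}) = 2
G(26) = mex({0, 1, 3, 4, 5, 7}) = 2
G(27) = mex({0, 1, 3, 5}) = 2
G(28) = mex({0, 1, 2, 5}) = 3
G(29) = mex({0, 1, 2, 4, 5, 6}) = 3
G(30) = mex({1, 2, 4, 6}) = 0
G(31) = mex({0, 1, 2, 3, 4, 6}) = 5
Therefore G(31) = 5.

5


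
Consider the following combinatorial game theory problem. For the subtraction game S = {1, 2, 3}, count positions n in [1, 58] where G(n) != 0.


Subtraction set S = {1, 2, 3}, so G(n) = n mod 4.
G(n) = 0 when n is a multiple of 4.
Multiples of 4 in [1, 58]: 14
N-positions (nonzero Grundy) = 58 - 14 = 44

44


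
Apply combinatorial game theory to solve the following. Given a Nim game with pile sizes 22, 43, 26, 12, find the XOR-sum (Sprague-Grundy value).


We need the XOR (exclusive or) of all pile sizes.
After XOR-ing pile 1 (size 22): 0 XOR 22 = 22
After XOR-ing pile 2 (size 43): 22 XOR 43 = 61
After XOR-ing pile 3 (size 26): 61 XOR 26 = 39
After XOR-ing pile 4 (size 12): 39 XOR 12 = 43
The Nim-value of this position is 43.

43


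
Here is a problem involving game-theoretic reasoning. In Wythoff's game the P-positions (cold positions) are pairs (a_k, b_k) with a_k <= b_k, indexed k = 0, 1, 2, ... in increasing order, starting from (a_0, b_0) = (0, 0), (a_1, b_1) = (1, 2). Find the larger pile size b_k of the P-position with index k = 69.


By Wythoff's theorem, a_k = floor(k * phi) and b_k = floor(k * phi^2) = a_k + k, where phi = (1 + sqrt(5))/2 is the golden ratio.
phi = (1 + sqrt(5))/2 = 1.618034
phi^2 = phi + 1 = 2.618034
k = 69
k * phi^2 = 69 * 2.618034 = 180.644345
b_69 = floor(k * phi^2) = 180 (check: a_69 + k = 111 + 69 = 180)

180


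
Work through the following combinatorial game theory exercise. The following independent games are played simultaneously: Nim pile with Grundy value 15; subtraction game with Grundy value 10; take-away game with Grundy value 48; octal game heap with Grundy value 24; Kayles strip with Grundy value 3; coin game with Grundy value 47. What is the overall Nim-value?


By the Sprague-Grundy theorem, the Grundy value of a sum of games is the XOR of individual Grundy values.
Nim pile: Grundy value = 15. Running XOR: 0 XOR 15 = 15
subtraction game: Grundy value = 10. Running XOR: 15 XOR 10 = 5
take-away game: Grundy value = 48. Running XOR: 5 XOR 48 = 53
octal game heap: Grundy value = 24. Running XOR: 53 XOR 24 = 45
Kayles strip: Grundy value = 3. Running XOR: 45 XOR 3 = 46
coin game: Grundy value = 47. Running XOR: 46 XOR 47 = 1
The combined Grundy value is 1.

1


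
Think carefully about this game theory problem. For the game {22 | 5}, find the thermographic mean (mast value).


Game = {22 | 5}, a switch {a | b} with numbers a > b.
Its thermograph has left wall a - t and right wall b + t, which meet at t = (a - b)/2, where both equal (a + b)/2. So the mast (mean value) is at (a + b)/2.
Mean = (22 + (5))/2 = 27/2 = 27/2

27/2


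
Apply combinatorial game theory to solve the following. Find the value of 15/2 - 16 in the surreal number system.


x = 15/2, y = 16
Converting to common denominator: 2
x = 15/2, y = 32/2
x - y = 15/2 - 16 = -17/2

-17/2


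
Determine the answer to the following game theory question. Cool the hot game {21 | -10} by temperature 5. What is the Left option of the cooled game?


Original game: {21 | -10} (a switch {a | b} with a > b).
Cooling by t (for t below the temperature (a - b)/2 = 31/2) taxes each move by t: {a | b} cooled by t is {a - t | b + t}.
Cooling amount: t = 5
Cooled Left option: 21 - 5 = 16
Cooled Right option: -10 + 5 = -5
Cooled game: {16 | -5}
Left option = 16

16


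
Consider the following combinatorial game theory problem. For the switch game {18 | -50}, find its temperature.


The game is {18 | -50}, a switch {a | b} with numbers a > b.
Cooling {a | b} by t gives {a - t | b + t}, which stops being hot when a - t = b + t, i.e. at t = (a - b)/2. So the temperature of a switch is (a - b)/2.
Temperature = (Left option - Right option) / 2
= (18 - (-50)) / 2
= 68 / 2
= 34

34


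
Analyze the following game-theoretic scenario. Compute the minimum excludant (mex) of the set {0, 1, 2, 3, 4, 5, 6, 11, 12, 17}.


Set = {0, 1, 2, 3, 4, 5, 6, 11, 12, 17}
0 is in the set.
1 is in the set.
2 is in the set.
3 is in the set.
4 is in the set.
5 is in the set.
6 is in the set.
7 is NOT in the set. This is the mex.
mex = 7

7


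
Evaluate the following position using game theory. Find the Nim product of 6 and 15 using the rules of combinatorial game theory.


Nim multiplication is bilinear over XOR: (u XOR v) * w = (u*w) XOR (v*w).
So we split each operand into its bit components and XOR the pairwise Nim products.
6 = 2 + 4 (as XOR of powers of 2).
15 = 1 + 2 + 4 + 8 (as XOR of powers of 2).
Using the standard Nim-product table on single bits:
  2*2 = 3,   2*4 = 8,   2*8 = 12,
  4*4 = 6,   4*8 = 11,  8*8 = 13,
and  1*x = x (identity), k*l = l*k (commutative).
Pairwise Nim products:
  2 * 1 = 2
  2 * 2 = 3
  2 * 4 = 8
  2 * 8 = 12
  4 * 1 = 4
  4 * 2 = 8
  4 * 4 = 6
  4 * 8 = 11
XOR them: 2 XOR 3 XOR 8 XOR 12 XOR 4 XOR 8 XOR 6 XOR 11 = 4.
Result: 6 * 15 = 4 (in Nim).

4


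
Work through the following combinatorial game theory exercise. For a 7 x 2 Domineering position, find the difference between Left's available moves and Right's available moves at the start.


Board is 7 x 2 (rows x cols).
Left (vertical) placements: (rows-1) * cols = 6 * 2 = 12
Right (horizontal) placements: rows * (cols-1) = 7 * 1 = 7
Advantage = Left - Right = 12 - 7 = 5

5
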